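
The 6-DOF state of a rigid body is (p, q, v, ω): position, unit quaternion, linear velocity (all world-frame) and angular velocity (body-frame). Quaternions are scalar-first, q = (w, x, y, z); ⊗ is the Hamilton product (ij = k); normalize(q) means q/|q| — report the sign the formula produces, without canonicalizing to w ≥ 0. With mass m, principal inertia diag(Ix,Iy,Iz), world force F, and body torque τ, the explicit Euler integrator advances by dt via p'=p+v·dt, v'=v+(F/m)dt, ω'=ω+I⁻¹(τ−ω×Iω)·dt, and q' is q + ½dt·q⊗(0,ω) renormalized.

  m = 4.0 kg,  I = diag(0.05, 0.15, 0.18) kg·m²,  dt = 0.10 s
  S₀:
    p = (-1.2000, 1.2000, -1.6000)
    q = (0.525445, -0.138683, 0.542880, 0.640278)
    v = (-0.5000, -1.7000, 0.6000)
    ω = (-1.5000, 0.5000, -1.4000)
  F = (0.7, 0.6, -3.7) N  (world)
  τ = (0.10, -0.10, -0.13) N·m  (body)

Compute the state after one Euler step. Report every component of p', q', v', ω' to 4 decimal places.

p' = (-1.2500, 1.0300, -1.5400)
q' = (0.5433, -0.2308, 0.4955, 0.6372)
v' = (-0.4825, -1.6850, 0.5075)
ω' = (-1.2580, 0.6153, -1.4306)

(τ − ω×Iω)/I = (2.4200, 1.1533, -0.3056)
new body rate ω' = (-1.2580, 0.6153, -1.4306)
2q̇ = q⊗(0,ω) = (0.4169247, -1.8683385, -0.8918507, 0.0093555)
q + ½dt·q⊗(0,ω), renormalized = (0.5433, -0.2308, 0.4955, 0.6372)
p' = p + v·dt = (-1.2500, 1.0300, -1.5400)
v + (F/m)dt = (-0.4825, -1.6850, 0.5075)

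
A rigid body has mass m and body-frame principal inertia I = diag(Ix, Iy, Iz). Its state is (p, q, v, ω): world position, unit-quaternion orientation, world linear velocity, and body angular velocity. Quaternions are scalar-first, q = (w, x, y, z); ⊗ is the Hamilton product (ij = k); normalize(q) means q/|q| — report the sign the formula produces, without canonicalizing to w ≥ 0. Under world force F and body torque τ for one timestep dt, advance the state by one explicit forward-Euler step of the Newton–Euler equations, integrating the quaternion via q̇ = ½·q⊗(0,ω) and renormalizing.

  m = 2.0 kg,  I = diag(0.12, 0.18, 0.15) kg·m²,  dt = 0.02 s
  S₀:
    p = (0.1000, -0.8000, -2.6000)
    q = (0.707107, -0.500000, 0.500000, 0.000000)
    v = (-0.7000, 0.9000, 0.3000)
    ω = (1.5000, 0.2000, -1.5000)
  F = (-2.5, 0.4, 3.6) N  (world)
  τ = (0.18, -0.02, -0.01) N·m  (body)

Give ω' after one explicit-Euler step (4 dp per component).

ω' = (1.5285, 0.1903, -1.5037)

(τ − ω×Iω)/I = (1.4250, -0.4861, -0.1867)
ω + α·dt = (1.5285, 0.1903, -1.5037)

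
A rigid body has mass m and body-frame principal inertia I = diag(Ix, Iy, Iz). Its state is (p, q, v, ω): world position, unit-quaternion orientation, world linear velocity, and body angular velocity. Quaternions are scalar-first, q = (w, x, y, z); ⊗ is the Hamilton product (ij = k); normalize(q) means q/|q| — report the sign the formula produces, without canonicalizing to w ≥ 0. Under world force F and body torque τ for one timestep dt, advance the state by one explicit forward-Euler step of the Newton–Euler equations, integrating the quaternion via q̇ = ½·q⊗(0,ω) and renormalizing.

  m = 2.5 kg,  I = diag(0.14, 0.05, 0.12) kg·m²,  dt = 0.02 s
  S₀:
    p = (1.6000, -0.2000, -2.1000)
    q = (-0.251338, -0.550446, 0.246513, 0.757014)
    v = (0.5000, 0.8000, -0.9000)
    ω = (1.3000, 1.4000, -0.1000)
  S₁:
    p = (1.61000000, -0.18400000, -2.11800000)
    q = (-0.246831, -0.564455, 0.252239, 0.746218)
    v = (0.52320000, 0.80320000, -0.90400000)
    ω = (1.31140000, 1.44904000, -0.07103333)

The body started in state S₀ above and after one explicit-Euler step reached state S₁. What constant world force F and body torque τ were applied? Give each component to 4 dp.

F = (2.9000, 0.4000, -0.5000)
τ = (0.0700, 0.1200, 0.0100)

velocity change Δv = (0.02320000, 0.00320000, -0.00400000)
m·(v₁−v₀)/dt = (2.9000, 0.4000, -0.5000)
Δω = ω₁−ω₀ = (0.01140000, 0.04904000, 0.02896667)
gyro term ω₀×Iω₀ = (-0.0098, -0.0026, -0.1638)
τ = I·(Δω/dt) + ω₀×(Iω₀) = (0.0700, 0.1200, 0.0100)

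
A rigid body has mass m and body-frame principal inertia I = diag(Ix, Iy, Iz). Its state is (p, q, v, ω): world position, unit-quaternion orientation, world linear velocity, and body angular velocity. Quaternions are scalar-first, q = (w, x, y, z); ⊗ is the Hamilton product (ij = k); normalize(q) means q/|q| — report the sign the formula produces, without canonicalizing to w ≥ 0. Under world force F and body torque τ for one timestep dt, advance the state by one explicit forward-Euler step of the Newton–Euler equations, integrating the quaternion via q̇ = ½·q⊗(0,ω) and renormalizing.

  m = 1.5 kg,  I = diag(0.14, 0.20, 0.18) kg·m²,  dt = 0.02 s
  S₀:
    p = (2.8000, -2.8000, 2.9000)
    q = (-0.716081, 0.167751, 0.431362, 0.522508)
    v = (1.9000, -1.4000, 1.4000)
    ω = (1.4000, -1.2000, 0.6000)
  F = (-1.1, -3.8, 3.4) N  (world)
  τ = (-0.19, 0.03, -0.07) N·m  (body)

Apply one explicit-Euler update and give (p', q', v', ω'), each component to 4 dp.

(τ − ω×Iω)/I = (-1.4600, 0.3180, 0.1711)
ω' = ω + α·dt = (1.3708, -1.1936, 0.6034)
Hamilton product q⊗(0,ω) = (-0.0307218, -0.1166866, 1.4901578, -1.2348566)
q + ½dt·q⊗(0,ω), renormalized = (-0.7163, 0.1666, 0.4462, 0.5101)
new position p' = (2.8380, -2.8280, 2.9280)
new velocity v' = (1.8853, -1.4507, 1.4453)

p' = (2.8380, -2.8280, 2.9280)
q' = (-0.7163, 0.1666, 0.4462, 0.5101)
v' = (1.8853, -1.4507, 1.4453)
ω' = (1.3708, -1.1936, 0.6034)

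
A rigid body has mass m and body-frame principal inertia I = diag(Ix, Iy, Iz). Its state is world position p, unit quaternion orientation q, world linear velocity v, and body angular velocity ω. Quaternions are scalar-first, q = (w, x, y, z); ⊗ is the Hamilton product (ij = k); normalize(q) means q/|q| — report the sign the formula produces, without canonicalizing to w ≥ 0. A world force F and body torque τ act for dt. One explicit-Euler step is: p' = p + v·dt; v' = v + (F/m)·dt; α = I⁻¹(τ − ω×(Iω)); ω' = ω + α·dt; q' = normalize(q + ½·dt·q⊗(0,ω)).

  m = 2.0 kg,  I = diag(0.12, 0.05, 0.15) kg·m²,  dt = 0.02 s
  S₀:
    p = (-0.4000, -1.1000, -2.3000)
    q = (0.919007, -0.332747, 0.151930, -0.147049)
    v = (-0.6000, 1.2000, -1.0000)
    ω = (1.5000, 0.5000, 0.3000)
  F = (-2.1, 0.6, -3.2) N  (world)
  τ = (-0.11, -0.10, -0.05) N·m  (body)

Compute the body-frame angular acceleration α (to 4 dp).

ω×(Iω) gyroscopic = (0.0150, -0.0135, -0.0525)
angular accel α = (-1.0417, -1.7300, 0.0167)

α = (-1.0417, -1.7300, 0.0167)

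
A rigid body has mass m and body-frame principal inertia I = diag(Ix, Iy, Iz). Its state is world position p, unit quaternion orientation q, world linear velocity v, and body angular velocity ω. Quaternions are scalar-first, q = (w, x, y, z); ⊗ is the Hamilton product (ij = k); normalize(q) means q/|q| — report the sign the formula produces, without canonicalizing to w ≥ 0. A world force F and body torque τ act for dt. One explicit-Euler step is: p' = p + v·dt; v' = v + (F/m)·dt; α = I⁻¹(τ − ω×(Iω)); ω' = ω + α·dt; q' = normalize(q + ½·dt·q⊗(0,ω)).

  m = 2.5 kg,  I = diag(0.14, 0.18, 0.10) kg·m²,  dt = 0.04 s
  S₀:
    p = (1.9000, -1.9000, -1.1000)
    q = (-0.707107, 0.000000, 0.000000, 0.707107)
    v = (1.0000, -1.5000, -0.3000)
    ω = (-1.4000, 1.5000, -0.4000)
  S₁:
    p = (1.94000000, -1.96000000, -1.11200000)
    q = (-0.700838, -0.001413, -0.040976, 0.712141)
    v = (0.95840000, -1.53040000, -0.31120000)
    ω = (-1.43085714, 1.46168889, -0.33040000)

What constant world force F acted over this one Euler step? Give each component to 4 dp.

Δv = v₁−v₀ = (-0.04160000, -0.03040000, -0.01120000)
m·(v₁−v₀)/dt = (-2.6000, -1.9000, -0.7000)

F = (-2.6000, -1.9000, -0.7000)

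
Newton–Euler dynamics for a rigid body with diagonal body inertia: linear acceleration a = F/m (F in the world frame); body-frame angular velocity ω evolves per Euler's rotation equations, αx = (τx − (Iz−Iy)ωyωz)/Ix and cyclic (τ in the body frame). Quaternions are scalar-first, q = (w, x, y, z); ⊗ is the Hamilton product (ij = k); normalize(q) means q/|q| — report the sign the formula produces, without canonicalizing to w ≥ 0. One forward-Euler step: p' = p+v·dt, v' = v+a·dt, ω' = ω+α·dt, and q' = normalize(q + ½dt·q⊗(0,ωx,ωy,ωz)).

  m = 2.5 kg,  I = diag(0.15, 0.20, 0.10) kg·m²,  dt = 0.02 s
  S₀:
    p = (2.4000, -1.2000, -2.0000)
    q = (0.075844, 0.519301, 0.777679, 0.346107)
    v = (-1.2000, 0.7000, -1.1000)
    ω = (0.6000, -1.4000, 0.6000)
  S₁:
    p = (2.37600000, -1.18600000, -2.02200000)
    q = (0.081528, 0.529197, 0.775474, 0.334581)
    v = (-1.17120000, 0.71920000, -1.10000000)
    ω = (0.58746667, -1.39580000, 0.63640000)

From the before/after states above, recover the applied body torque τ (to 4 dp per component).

rate change Δω = (-0.01253333, 0.00420000, 0.03640000)
applied torque τ = (-0.0100, 0.0600, 0.1400)

τ = (-0.0100, 0.0600, 0.1400)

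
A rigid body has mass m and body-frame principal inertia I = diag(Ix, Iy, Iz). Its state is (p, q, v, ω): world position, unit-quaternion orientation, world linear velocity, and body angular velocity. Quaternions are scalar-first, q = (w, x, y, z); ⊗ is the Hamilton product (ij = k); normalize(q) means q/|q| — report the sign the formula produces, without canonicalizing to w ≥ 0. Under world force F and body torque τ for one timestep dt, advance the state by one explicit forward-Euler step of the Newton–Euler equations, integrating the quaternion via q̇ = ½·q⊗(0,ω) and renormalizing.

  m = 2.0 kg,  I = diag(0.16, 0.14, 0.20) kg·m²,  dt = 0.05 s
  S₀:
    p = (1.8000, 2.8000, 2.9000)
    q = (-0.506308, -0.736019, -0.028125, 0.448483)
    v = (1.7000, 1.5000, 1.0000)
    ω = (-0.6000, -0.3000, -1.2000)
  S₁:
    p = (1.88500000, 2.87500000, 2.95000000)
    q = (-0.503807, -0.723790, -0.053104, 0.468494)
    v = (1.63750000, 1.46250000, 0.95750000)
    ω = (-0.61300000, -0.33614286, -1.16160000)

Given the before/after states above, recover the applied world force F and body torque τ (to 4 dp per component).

F = (-2.5000, -1.5000, -1.7000)
τ = (-0.0200, -0.1300, 0.1500)

Δv = v₁−v₀ = (-0.06250000, -0.03750000, -0.04250000)
m·(v₁−v₀)/dt = (-2.5000, -1.5000, -1.7000)
Δω = ω₁−ω₀ = (-0.01300000, -0.03614286, 0.03840000)
gyro term ω₀×Iω₀ = (0.0216, -0.0288, -0.0036)
I·α + gyro = (-0.0200, -0.1300, 0.1500)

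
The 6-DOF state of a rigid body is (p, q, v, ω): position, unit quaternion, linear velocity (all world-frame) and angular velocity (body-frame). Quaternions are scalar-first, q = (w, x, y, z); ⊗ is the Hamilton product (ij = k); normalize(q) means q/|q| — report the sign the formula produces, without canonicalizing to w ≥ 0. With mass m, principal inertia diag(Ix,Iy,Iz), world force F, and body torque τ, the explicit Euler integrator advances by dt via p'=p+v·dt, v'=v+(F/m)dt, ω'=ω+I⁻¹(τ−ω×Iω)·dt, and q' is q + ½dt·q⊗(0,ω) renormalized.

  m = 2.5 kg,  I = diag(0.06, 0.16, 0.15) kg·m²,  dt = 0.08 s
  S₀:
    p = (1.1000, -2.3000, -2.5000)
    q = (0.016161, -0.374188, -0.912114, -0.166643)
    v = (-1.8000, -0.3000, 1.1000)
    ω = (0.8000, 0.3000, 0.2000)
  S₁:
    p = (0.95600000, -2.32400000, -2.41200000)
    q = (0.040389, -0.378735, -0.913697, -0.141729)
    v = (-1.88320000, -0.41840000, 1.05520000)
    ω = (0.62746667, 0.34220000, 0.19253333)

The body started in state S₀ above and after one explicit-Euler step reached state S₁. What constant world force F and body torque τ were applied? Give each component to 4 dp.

F = (-2.6000, -3.7000, -1.4000)
τ = (-0.1300, 0.0700, 0.0100)

v₁ − v₀ = (-0.08320000, -0.11840000, -0.04480000)
m·(v₁−v₀)/dt = (-2.6000, -3.7000, -1.4000)
Δω = ω₁−ω₀ = (-0.17253333, 0.04220000, -0.00746667)
applied torque τ = (-0.1300, 0.0700, 0.0100)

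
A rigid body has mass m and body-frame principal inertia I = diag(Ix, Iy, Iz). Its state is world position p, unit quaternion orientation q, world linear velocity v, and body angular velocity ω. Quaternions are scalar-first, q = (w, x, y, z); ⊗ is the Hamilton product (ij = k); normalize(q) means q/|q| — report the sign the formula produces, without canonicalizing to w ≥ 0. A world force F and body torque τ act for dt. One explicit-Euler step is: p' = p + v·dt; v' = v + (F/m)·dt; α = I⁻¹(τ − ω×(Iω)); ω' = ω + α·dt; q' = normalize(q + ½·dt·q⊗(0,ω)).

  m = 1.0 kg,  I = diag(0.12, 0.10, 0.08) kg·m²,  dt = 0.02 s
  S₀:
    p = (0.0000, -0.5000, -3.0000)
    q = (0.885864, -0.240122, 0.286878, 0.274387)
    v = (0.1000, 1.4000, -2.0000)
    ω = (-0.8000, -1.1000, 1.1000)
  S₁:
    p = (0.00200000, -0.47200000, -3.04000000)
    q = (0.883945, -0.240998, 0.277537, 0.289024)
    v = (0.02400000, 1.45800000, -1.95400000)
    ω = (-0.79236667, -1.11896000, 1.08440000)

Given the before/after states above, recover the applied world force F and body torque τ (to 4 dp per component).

F = (-3.8000, 2.9000, 2.3000)
τ = (0.0700, -0.1300, -0.0800)

ω₁ − ω₀ = (0.00763333, -0.01896000, -0.01560000)
gyro term ω₀×Iω₀ = (0.0242, -0.0352, -0.0176)
τ = I·(Δω/dt) + ω₀×(Iω₀) = (0.0700, -0.1300, -0.0800)
Δv = v₁−v₀ = (-0.07600000, 0.05800000, 0.04600000)
applied force F = (-3.8000, 2.9000, 2.3000)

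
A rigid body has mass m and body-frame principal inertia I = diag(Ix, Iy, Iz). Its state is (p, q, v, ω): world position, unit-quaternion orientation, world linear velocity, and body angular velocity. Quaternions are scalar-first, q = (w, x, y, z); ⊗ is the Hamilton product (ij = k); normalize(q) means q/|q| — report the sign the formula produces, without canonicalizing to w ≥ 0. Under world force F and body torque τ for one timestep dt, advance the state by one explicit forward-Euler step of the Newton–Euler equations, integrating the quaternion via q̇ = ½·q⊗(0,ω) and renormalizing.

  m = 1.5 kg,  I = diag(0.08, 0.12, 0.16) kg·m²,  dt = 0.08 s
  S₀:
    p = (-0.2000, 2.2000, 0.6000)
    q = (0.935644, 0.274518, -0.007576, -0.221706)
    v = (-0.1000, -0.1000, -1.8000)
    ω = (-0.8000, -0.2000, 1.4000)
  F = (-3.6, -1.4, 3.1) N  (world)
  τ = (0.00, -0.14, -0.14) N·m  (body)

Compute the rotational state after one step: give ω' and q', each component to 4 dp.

gyro term ω×Iω = (-0.0112, 0.0896, 0.0064)
α = I⁻¹(τ − ω×Iω) = (0.1400, -1.9133, -0.9150)
ω' = ω + α·dt = (-0.7888, -0.3531, 1.3268)
Hamilton product q⊗(0,ω) = (0.5284876, -0.8034628, -0.3940892, 1.2489372)
q + ½dt·q⊗(0,ω), renormalized = (0.9548, 0.2419, -0.0233, -0.1714)

ω' = (-0.7888, -0.3531, 1.3268)
q' = (0.9548, 0.2419, -0.0233, -0.1714)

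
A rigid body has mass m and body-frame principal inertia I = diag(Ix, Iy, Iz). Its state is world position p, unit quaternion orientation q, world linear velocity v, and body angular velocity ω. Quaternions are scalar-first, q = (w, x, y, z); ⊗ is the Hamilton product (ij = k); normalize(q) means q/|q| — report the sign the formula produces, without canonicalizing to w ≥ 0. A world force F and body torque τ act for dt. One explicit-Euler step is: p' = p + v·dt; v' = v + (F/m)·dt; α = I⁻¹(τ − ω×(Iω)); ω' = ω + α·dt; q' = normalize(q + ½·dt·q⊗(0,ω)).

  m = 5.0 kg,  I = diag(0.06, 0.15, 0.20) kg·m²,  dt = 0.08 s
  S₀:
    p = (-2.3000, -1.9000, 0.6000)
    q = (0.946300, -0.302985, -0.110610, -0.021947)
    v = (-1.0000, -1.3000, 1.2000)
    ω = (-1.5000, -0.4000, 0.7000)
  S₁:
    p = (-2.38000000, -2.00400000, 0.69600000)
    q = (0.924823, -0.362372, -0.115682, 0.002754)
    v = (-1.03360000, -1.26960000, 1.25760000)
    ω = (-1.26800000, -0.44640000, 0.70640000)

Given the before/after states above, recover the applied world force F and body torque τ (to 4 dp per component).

F = (-2.1000, 1.9000, 3.6000)
τ = (0.1600, 0.0600, 0.0700)

Δω = ω₁−ω₀ = (0.23200000, -0.04640000, 0.00640000)
I·α + gyro = (0.1600, 0.0600, 0.0700)
v₁ − v₀ = (-0.03360000, 0.03040000, 0.05760000)
F = m·Δv/dt = (-2.1000, 1.9000, 3.6000)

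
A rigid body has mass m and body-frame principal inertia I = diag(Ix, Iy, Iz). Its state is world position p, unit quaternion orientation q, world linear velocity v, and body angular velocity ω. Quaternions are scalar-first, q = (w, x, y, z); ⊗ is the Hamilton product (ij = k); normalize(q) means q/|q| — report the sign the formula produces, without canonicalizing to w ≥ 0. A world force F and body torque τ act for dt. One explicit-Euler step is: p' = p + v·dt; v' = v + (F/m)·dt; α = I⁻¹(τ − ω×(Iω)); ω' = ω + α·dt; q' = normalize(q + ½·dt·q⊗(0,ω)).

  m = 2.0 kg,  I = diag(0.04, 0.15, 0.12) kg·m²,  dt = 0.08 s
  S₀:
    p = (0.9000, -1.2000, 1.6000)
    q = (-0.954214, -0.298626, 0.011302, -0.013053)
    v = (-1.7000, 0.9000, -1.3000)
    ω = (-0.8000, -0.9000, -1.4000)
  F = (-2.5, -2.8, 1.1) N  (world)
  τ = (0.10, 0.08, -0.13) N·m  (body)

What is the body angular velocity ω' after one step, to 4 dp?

ω' = (-0.5244, -0.8095, -1.5395)

gyro term ω×Iω = (-0.0378, -0.0896, 0.0792)
α = I⁻¹(τ − ω×Iω) = (3.4450, 1.1307, -1.7433)
new body rate ω' = (-0.5244, -0.8095, -1.5395)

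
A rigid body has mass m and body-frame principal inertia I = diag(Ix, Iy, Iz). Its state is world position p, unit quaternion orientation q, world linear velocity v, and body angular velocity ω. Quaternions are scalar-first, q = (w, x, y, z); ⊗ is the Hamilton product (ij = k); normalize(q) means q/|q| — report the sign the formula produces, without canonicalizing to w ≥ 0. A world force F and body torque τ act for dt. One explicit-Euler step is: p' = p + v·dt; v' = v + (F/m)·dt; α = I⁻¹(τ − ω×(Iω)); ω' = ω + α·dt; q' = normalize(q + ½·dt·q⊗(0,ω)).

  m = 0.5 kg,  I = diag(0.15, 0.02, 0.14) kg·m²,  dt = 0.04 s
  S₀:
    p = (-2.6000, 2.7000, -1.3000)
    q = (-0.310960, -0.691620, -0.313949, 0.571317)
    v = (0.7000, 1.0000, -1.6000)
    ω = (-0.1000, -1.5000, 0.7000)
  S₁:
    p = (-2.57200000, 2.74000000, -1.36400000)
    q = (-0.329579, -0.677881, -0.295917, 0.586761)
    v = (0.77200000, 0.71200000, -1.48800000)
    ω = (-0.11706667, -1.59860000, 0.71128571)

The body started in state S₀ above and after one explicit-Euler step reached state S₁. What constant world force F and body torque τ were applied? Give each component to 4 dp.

F = (0.9000, -3.6000, 1.4000)
τ = (-0.1900, -0.0500, 0.0200)

ω₁ − ω₀ = (-0.01706667, -0.09860000, 0.01128571)
gyro term ω₀×Iω₀ = (-0.1260, -0.0007, -0.0195)
applied torque τ = (-0.1900, -0.0500, 0.0200)
Δv = v₁−v₀ = (0.07200000, -0.28800000, 0.11200000)
F = m·Δv/dt = (0.9000, -3.6000, 1.4000)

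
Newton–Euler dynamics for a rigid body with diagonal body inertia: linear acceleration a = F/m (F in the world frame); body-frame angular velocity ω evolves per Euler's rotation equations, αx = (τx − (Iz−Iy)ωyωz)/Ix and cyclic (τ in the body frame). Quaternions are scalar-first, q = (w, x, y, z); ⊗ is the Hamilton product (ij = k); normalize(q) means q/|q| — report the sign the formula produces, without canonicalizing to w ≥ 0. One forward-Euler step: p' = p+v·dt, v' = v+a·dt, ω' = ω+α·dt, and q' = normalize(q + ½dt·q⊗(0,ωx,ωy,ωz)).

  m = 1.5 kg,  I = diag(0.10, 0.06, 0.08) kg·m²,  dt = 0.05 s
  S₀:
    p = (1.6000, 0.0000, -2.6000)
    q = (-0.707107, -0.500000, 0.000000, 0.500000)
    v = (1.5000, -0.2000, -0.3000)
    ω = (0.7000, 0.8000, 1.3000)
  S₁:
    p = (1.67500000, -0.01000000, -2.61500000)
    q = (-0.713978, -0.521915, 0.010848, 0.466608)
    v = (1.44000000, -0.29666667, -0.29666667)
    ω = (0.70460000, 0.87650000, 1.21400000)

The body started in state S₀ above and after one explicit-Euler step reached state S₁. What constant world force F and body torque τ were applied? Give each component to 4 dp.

F = (-1.8000, -2.9000, 0.1000)
τ = (0.0300, 0.1100, -0.1600)

Δv = v₁−v₀ = (-0.06000000, -0.09666667, 0.00333333)
F = m·Δv/dt = (-1.8000, -2.9000, 0.1000)
ω₁ − ω₀ = (0.00460000, 0.07650000, -0.08600000)
applied torque τ = (0.0300, 0.1100, -0.1600)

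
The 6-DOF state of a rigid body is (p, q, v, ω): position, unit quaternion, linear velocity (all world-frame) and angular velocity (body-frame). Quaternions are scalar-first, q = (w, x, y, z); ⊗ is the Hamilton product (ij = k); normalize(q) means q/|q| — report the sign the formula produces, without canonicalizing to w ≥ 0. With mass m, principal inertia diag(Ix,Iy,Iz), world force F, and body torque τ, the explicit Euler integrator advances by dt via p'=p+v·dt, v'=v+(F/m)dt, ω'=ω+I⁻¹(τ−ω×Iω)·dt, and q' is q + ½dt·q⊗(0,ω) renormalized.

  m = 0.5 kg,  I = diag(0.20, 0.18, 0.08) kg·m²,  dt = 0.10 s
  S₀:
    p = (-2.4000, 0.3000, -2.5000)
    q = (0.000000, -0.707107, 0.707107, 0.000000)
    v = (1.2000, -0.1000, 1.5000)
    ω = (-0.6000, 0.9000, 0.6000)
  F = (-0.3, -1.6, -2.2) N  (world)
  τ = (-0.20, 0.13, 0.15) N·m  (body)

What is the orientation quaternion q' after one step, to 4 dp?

2q̇ = q⊗(0,ω) = (-1.0606605, 0.4242642, 0.4242642, -0.2121321)
q + ½dt·q⊗(0,ω), renormalized = (-0.0529, -0.6846, 0.7269, -0.0106)

q' = (-0.0529, -0.6846, 0.7269, -0.0106)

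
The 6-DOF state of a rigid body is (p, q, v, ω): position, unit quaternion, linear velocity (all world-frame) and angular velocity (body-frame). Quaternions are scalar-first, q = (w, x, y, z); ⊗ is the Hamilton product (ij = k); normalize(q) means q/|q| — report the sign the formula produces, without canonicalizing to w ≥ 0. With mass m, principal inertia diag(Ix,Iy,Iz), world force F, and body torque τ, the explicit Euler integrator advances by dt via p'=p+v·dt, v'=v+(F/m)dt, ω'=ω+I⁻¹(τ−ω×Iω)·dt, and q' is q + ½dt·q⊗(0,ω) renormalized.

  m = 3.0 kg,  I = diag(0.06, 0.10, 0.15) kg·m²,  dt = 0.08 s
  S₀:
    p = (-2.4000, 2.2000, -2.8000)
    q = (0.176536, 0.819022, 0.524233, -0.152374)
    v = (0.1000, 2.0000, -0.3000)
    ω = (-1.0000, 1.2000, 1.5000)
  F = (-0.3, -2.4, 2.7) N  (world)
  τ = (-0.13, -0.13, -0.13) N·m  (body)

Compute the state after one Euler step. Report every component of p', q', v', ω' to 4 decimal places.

angular accel α = (-3.6667, -2.6500, -0.5467)
ω' = ω + α·dt = (-1.2933, 0.9880, 1.4563)
2q̇ = q⊗(0,ω) = (0.4185034, 0.7926623, -0.8643158, 1.7718634)
q + ½dt·q⊗(0,ω), renormalized = (0.1926, 0.8476, 0.4878, -0.0812)
a = F/m = (-0.1000, -0.8000, 0.9000)
p' = p + v·dt = (-2.3920, 2.3600, -2.8240)
new velocity v' = (0.0920, 1.9360, -0.2280)

p' = (-2.3920, 2.3600, -2.8240)
q' = (0.1926, 0.8476, 0.4878, -0.0812)
v' = (0.0920, 1.9360, -0.2280)
ω' = (-1.2933, 0.9880, 1.4563)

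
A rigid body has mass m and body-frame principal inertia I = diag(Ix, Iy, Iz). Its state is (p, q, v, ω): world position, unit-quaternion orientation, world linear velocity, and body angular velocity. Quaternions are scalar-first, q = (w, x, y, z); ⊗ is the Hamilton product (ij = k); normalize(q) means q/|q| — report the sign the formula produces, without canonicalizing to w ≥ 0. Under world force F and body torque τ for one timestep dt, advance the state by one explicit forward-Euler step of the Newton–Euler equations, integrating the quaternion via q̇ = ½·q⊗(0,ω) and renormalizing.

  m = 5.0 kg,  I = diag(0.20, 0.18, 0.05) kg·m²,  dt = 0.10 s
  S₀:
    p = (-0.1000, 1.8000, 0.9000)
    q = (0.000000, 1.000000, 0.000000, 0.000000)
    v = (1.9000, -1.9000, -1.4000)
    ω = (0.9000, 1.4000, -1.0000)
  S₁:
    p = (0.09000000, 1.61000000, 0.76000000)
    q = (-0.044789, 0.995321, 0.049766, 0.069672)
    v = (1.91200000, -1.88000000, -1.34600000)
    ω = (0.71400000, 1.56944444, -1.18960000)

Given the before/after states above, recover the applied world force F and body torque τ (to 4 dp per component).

F = (0.6000, 1.0000, 2.7000)
τ = (-0.1900, 0.1700, -0.1200)

Δv = v₁−v₀ = (0.01200000, 0.02000000, 0.05400000)
F = m·Δv/dt = (0.6000, 1.0000, 2.7000)
Δω = ω₁−ω₀ = (-0.18600000, 0.16944444, -0.18960000)
applied torque τ = (-0.1900, 0.1700, -0.1200)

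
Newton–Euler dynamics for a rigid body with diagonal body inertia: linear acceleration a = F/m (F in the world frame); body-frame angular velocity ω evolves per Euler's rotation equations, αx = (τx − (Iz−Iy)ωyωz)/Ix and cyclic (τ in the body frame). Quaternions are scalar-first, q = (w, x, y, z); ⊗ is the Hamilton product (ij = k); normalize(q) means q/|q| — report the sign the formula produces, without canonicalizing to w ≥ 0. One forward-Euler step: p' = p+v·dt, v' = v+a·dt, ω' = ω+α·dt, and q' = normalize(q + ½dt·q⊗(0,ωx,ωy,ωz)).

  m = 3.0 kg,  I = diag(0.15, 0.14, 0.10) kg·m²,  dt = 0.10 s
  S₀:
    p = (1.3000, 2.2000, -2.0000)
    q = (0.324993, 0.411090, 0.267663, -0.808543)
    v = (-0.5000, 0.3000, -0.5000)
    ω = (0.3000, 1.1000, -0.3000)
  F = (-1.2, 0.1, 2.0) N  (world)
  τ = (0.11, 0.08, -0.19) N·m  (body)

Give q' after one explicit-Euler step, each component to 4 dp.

2q̇ = q⊗(0,ω) = (-0.6603192, 0.9065963, 0.2382564, 0.2744022)
q + ½dt·q⊗(0,ω), renormalized = (0.2915, 0.4556, 0.2791, -0.7934)

q' = (0.2915, 0.4556, 0.2791, -0.7934)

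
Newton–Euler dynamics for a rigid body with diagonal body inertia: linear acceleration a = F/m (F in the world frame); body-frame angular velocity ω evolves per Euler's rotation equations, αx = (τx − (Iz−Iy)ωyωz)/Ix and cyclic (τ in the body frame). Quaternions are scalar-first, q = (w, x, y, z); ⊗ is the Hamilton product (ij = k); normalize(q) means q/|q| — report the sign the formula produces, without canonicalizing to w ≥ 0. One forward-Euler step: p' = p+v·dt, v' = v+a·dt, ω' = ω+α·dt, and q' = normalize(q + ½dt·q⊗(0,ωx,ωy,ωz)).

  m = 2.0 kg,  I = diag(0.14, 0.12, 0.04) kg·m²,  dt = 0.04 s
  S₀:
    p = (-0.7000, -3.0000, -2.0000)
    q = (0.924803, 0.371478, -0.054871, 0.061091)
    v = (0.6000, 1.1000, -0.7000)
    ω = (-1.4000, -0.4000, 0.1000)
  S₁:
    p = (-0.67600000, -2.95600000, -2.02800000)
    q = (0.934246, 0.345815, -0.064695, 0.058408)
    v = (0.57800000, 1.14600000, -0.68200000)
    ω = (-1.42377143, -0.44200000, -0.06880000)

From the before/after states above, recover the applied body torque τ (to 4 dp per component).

τ = (-0.0800, -0.1400, -0.1800)

rate change Δω = (-0.02377143, -0.04200000, -0.16880000)
gyro term ω₀×Iω₀ = (0.0032, -0.0140, -0.0112)
I·α + gyro = (-0.0800, -0.1400, -0.1800)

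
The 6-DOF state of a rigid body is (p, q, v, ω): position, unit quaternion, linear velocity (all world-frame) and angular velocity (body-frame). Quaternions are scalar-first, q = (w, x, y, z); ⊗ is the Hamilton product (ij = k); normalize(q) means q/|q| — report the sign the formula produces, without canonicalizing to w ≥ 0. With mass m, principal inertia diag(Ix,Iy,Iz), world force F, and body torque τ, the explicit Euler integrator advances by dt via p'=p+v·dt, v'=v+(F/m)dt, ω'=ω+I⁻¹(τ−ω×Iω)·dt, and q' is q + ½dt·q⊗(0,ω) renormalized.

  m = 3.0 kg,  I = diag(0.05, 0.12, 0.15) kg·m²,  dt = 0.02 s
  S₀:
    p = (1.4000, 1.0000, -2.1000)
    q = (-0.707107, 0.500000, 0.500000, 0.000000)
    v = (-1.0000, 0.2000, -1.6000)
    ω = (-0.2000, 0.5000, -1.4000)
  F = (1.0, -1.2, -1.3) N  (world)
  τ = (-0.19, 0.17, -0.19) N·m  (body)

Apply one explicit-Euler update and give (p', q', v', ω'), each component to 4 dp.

p' = (1.3800, 1.0040, -2.1320)
q' = (-0.7085, 0.4944, 0.5034, 0.0134)
v' = (-0.9933, 0.1920, -1.6087)
ω' = (-0.2676, 0.5330, -1.4244)

p' = p + v·dt = (1.3800, 1.0040, -2.1320)
v' = v + a·dt = (-0.9933, 0.1920, -1.6087)
ω×(Iω) gyroscopic = (-0.0210, -0.0280, -0.0070)
(τ − ω×Iω)/I = (-3.3800, 1.6500, -1.2200)
ω + α·dt = (-0.2676, 0.5330, -1.4244)
Hamilton product q⊗(0,ω) = (-0.1500000, -0.5585786, 0.3464465, 1.3399498)
q' = normalize(q + ½dt·q⊗(0,ω)) = (-0.7085, 0.4944, 0.5034, 0.0134)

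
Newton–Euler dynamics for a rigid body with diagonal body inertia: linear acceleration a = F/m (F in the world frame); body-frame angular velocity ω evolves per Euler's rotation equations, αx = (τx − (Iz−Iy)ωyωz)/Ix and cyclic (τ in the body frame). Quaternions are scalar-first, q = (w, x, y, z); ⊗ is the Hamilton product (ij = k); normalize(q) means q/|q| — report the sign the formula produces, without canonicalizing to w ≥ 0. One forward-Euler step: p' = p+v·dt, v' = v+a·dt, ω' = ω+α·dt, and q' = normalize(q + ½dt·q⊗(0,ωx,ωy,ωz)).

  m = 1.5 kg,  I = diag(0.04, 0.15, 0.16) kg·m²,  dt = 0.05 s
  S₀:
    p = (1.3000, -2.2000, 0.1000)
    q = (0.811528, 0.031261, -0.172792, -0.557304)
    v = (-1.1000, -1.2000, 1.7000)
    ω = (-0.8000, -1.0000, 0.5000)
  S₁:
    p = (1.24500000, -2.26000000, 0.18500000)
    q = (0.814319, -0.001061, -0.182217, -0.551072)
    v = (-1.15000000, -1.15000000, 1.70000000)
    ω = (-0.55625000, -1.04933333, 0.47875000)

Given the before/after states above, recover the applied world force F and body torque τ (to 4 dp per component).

v₁ − v₀ = (-0.05000000, 0.05000000, 0.00000000)
F = m·Δv/dt = (-1.5000, 1.5000, 0.0000)
rate change Δω = (0.24375000, -0.04933333, -0.02125000)
τ = I·(Δω/dt) + ω₀×(Iω₀) = (0.1900, -0.1000, 0.0200)

F = (-1.5000, 1.5000, 0.0000)
τ = (0.1900, -0.1000, 0.0200)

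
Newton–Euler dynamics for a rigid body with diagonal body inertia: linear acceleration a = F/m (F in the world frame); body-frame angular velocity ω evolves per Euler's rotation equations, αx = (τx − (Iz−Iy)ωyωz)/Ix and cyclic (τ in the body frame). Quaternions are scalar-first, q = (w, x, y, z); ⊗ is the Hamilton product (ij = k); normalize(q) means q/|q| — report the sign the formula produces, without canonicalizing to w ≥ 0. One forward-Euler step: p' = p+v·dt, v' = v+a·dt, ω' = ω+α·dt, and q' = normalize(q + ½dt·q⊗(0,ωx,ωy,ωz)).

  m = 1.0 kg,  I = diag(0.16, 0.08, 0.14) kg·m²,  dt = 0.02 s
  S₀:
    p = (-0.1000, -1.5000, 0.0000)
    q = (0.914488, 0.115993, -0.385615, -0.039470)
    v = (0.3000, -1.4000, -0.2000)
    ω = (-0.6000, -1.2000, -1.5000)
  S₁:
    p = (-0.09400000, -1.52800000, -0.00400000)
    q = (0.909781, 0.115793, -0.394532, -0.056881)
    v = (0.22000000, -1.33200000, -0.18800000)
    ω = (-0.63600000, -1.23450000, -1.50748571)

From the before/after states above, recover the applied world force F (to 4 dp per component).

Δv = v₁−v₀ = (-0.08000000, 0.06800000, 0.01200000)
applied force F = (-4.0000, 3.4000, 0.6000)

F = (-4.0000, 3.4000, 0.6000)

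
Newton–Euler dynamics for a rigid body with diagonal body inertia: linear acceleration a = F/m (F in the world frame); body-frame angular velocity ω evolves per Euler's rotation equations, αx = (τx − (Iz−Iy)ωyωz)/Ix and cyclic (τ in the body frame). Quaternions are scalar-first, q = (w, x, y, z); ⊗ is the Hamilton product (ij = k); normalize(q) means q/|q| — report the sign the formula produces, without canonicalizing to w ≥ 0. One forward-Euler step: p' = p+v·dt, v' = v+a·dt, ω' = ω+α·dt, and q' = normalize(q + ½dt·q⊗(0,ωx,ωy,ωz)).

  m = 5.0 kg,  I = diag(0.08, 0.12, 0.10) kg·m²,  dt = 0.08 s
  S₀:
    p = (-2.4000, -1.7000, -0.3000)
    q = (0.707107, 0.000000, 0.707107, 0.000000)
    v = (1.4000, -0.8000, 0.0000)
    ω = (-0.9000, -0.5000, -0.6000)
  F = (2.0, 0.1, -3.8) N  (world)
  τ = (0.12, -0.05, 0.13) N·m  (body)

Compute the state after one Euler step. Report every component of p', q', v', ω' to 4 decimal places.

p' = (-2.2880, -1.7640, -0.3000)
q' = (0.7204, -0.0424, 0.6922, 0.0085)
v' = (1.4320, -0.7984, -0.0608)
ω' = (-0.7740, -0.5261, -0.5104)

a = F/m = (0.4000, 0.0200, -0.7600)
p' = p + v·dt = (-2.2880, -1.7640, -0.3000)
new velocity v' = (1.4320, -0.7984, -0.0608)
angular accel α = (1.5750, -0.3267, 1.1200)
new body rate ω' = (-0.7740, -0.5261, -0.5104)
q⊗(0,ω) = (0.3535535, -1.0606605, -0.3535535, 0.2121321)
q' = normalize(q + ½dt·q⊗(0,ω)) = (0.7204, -0.0424, 0.6922, 0.0085)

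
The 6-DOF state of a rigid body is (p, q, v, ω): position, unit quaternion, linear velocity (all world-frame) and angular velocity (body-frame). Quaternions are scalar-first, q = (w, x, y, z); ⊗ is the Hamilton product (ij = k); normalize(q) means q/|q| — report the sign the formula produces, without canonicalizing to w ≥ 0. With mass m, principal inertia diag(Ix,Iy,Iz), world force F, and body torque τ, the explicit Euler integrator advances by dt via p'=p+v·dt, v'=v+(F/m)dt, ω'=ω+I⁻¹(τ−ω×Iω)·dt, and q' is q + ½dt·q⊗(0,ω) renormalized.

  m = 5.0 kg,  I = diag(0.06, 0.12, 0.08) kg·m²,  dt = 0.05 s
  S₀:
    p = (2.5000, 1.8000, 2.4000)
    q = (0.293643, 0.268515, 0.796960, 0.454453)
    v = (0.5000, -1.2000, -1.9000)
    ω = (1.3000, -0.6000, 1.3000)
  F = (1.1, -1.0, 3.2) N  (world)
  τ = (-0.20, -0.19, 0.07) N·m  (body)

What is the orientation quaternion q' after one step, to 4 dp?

q' = (0.2818, 0.3104, 0.7977, 0.4336)

2q̇ = q⊗(0,ω) = (-0.4616824, 1.6904557, 0.0655336, -0.8154211)
q + ½dt·q⊗(0,ω), renormalized = (0.2818, 0.3104, 0.7977, 0.4336)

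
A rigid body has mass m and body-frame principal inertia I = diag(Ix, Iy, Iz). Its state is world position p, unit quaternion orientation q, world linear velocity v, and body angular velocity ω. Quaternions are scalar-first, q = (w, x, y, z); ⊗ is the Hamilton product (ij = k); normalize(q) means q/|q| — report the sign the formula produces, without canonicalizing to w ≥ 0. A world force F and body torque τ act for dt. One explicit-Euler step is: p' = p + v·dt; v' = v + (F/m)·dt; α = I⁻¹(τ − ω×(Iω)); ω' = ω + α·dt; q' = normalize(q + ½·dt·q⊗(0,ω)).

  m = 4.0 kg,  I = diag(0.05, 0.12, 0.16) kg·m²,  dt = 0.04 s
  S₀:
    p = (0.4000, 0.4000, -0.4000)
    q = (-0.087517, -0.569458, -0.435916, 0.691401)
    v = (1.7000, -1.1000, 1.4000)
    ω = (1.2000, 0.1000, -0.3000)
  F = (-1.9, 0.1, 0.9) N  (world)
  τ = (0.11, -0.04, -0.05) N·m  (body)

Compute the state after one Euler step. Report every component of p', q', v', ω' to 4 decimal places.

a = F/m = (-0.4750, 0.0250, 0.2250)
p + v·dt = (0.4680, 0.3560, -0.3440)
new velocity v' = (1.6810, -1.0990, 1.4090)
angular accel α = (2.2240, -0.6633, -0.3650)
ω' = ω + α·dt = (1.2890, 0.0735, -0.3146)
2q̇ = q⊗(0,ω) = (0.9343615, -0.0433857, 0.6500921, 0.4924085)
updated quaternion q' = (-0.0688, -0.5702, -0.4228, 0.7010)

p' = (0.4680, 0.3560, -0.3440)
q' = (-0.0688, -0.5702, -0.4228, 0.7010)
v' = (1.6810, -1.0990, 1.4090)
ω' = (1.2890, 0.0735, -0.3146)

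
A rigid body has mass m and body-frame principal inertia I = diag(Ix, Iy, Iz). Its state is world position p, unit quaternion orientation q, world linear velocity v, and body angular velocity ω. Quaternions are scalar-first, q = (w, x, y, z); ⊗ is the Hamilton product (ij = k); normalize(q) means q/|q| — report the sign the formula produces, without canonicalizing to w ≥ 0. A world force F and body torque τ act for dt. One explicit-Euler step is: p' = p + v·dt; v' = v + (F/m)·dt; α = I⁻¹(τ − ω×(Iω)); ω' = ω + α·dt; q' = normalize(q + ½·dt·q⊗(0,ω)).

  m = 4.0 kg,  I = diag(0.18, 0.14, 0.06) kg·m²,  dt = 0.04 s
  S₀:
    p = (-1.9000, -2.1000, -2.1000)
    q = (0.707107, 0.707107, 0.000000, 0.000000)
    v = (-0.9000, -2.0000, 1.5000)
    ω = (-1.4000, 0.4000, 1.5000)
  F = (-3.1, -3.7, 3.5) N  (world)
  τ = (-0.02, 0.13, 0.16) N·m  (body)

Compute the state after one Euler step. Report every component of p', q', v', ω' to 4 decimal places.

ω×(Iω) gyroscopic = (-0.0480, -0.2520, 0.0224)
(τ − ω×Iω)/I = (0.1556, 2.7286, 2.2933)
ω' = ω + α·dt = (-1.3938, 0.5091, 1.5917)
2q̇ = q⊗(0,ω) = (0.9899498, -0.9899498, -0.7778177, 1.3435033)
updated quaternion q' = (0.7263, 0.6867, -0.0155, 0.0268)
linear accel F/m = (-0.7750, -0.9250, 0.8750)
new position p' = (-1.9360, -2.1800, -2.0400)
v' = v + a·dt = (-0.9310, -2.0370, 1.5350)

p' = (-1.9360, -2.1800, -2.0400)
q' = (0.7263, 0.6867, -0.0155, 0.0268)
v' = (-0.9310, -2.0370, 1.5350)
ω' = (-1.3938, 0.5091, 1.5917)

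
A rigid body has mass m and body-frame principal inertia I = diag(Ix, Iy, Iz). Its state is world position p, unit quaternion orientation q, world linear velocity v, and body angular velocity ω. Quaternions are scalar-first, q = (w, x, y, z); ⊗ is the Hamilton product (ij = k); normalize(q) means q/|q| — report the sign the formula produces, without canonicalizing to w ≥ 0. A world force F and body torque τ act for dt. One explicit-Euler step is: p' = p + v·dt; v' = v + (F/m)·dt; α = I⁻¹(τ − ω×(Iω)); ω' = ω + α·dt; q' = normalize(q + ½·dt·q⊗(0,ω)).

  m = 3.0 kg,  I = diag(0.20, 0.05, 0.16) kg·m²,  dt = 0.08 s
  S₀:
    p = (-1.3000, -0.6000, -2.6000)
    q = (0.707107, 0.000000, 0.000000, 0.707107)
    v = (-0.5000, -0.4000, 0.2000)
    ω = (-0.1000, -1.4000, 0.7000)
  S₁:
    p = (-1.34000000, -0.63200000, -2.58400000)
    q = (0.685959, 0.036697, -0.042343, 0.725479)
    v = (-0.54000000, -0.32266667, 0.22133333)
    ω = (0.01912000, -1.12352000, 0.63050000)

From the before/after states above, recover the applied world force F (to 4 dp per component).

F = (-1.5000, 2.9000, 0.8000)

Δv = v₁−v₀ = (-0.04000000, 0.07733333, 0.02133333)
F = m·Δv/dt = (-1.5000, 2.9000, 0.8000)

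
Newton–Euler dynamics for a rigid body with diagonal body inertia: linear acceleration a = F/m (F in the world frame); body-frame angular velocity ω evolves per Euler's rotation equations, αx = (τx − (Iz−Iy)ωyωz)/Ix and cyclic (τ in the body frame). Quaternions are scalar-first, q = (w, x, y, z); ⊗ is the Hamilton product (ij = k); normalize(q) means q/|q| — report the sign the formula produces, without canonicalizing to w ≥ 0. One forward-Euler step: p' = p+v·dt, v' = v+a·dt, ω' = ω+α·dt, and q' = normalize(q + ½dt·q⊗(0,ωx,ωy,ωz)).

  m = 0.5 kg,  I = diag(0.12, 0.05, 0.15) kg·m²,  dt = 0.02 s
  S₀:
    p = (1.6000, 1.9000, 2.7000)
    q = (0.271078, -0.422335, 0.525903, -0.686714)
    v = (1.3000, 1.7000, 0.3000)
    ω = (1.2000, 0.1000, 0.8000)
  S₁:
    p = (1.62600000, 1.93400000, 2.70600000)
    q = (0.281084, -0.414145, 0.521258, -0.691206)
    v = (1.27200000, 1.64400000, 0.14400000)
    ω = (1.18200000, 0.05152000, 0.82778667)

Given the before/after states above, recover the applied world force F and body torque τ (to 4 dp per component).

rate change Δω = (-0.01800000, -0.04848000, 0.02778667)
ω₀×(Iω₀) = (0.0080, -0.0288, -0.0084)
applied torque τ = (-0.1000, -0.1500, 0.2000)
v₁ − v₀ = (-0.02800000, -0.05600000, -0.15600000)
applied force F = (-0.7000, -1.4000, -3.9000)

F = (-0.7000, -1.4000, -3.9000)
τ = (-0.1000, -0.1500, 0.2000)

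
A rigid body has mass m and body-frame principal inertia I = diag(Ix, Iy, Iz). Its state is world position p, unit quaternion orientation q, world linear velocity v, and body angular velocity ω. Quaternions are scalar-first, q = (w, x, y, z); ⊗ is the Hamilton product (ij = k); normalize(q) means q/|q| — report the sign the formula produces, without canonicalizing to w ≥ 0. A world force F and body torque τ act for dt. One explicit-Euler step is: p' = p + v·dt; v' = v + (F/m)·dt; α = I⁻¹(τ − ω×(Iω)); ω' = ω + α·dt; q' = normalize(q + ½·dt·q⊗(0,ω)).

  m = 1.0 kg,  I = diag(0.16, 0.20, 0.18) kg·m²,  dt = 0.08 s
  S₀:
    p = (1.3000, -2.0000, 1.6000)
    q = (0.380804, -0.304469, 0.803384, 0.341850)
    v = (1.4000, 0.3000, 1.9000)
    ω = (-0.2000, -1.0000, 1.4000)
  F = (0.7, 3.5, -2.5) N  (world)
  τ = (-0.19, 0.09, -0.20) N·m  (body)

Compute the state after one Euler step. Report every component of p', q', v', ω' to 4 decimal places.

p' = (1.4120, -1.9760, 1.7520)
q' = (0.3904, -0.2483, 0.8005, 0.3809)
v' = (1.4560, 0.5800, 1.7000)
ω' = (-0.3090, -0.9662, 1.3076)

a = (0.7000, 3.5000, -2.5000)
p' = p + v·dt = (1.4120, -1.9760, 1.7520)
new velocity v' = (1.4560, 0.5800, 1.7000)
ω×(Iω) gyroscopic = (0.0280, 0.0056, 0.0080)
α = I⁻¹(τ − ω×Iω) = (-1.3625, 0.4220, -1.1556)
new body rate ω' = (-0.3090, -0.9662, 1.3076)
Hamilton product q⊗(0,ω) = (0.2639002, 1.3904268, -0.0229174, 0.9982714)
q + ½dt·q⊗(0,ω), renormalized = (0.3904, -0.2483, 0.8005, 0.3809)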